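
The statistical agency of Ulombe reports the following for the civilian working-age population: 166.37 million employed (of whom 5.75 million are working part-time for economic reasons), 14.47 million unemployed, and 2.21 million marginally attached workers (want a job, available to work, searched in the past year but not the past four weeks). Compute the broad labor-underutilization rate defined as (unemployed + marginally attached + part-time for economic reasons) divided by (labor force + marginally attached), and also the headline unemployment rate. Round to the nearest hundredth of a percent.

Broad underutilization rate ≈ 12.25%; headline unemployment rate ≈ 8.00%.

Labor force = 166.37 + 14.47 = 180.84 million.
Numerator = 14.47 + 2.21 + 5.75 = 22.43 million.
Denominator = 180.84 + 2.21 = 183.05 million.
Broad rate = 22.43 / 183.05 = 12.25%.
Headline unemployment rate = 14.47 / 180.84 = 8.00%.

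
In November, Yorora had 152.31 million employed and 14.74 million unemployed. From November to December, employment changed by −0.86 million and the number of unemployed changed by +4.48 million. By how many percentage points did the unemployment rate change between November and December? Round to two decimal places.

November: labor force = 152.31 + 14.74 = 167.05; u = 14.74/167.05 = 8.82%.
December: labor force = 151.45 + 19.22 = 170.67; u = 19.22/170.67 = 11.26%.
Change = 11.26% − 8.82% = +2.44 pp.

The unemployment rate changed by +2.44 percentage points.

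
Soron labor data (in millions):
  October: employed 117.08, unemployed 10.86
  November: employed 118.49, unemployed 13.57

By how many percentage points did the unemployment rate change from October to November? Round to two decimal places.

The unemployment rate changed by +1.79 percentage points.

October: labor force = 117.08 + 10.86 = 127.94; u = 10.86/127.94 = 8.49%.
November: labor force = 118.49 + 13.57 = 132.06; u = 13.57/132.06 = 10.28%.
Change = 10.28% − 8.49% = +1.79 pp.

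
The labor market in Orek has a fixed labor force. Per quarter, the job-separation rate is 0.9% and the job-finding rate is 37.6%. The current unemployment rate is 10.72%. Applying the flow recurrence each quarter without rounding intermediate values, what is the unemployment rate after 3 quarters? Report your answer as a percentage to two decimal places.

Unemployment rate after three quarters ≈ 4.29%.

With a fixed labor force, u_{t+1} = u_t + s·(1−u_t) − f·u_t = u_t·(1−s−f) + s.
Here 1−s−f = 0.615 and s = 0.009.
u_1 = 0.107200 × 0.615 + 0.009 = 0.074928.
u_2 = 0.074928 × 0.615 + 0.009 = 0.055081.
u_3 = 0.055081 × 0.615 + 0.009 = 0.042875.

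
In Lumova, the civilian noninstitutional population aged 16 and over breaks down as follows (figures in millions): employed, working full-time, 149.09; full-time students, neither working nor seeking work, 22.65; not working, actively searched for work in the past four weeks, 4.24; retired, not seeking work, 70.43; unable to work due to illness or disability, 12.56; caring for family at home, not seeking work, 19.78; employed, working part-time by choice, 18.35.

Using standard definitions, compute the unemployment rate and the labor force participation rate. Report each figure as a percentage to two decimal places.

Unemployment rate ≈ 2.47%; labor force participation rate ≈ 57.79%.

Employed = 149.09 + 18.35 = 167.44 million.
Unemployed = 4.24 million.
Labor force = 167.44 + 4.24 = 171.68 million.
Not in labor force = 22.65 + 70.43 + 12.56 + 19.78 = 125.42 million (those not working and not actively searching are outside the labor force).
Civilian working-age population = 171.68 + 125.42 = 297.10 million.
Unemployment rate = 4.24 / 171.68 = 2.47%.
Labor force participation rate = 171.68 / 297.10 = 57.79%.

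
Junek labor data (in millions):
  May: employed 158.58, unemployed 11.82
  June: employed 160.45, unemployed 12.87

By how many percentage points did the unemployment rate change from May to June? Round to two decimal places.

May: labor force = 158.58 + 11.82 = 170.40; u = 11.82/170.40 = 6.94%.
June: labor force = 160.45 + 12.87 = 173.32; u = 12.87/173.32 = 7.43%.
Change = 7.43% − 6.94% = +0.49 pp.

The unemployment rate changed by +0.49 percentage points.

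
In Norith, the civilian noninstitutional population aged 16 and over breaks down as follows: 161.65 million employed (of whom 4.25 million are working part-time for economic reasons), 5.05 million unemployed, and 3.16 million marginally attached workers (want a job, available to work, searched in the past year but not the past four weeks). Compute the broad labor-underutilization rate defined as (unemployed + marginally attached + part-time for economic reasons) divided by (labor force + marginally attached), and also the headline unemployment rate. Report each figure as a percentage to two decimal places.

Labor force = 161.65 + 5.05 = 166.70 million.
Numerator = 5.05 + 3.16 + 4.25 = 12.46 million.
Denominator = 166.70 + 3.16 = 169.86 million.
Broad rate = 12.46 / 169.86 = 7.34%.
Headline unemployment rate = 5.05 / 166.70 = 3.03%.

Broad underutilization rate ≈ 7.34%; headline unemployment rate ≈ 3.03%.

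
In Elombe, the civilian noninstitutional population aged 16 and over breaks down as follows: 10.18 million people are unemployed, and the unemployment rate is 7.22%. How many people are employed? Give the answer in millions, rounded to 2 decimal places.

Labor force = U / u = 10.18 / 0.0722 ≈ 141.00 million.
Employed = labor force − unemployed = 141.00 − 10.18 = 130.82 million.

About 130.82 million are employed.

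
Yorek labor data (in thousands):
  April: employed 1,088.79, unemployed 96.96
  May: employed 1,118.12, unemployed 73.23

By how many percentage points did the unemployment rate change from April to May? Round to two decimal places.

April: labor force = 1,088.79 + 96.96 = 1,185.75; u = 96.96/1,185.75 = 8.18%.
May: labor force = 1,118.12 + 73.23 = 1,191.35; u = 73.23/1,191.35 = 6.15%.
Change = 6.15% − 8.18% = −2.03 pp.

The unemployment rate changed by −2.03 percentage points.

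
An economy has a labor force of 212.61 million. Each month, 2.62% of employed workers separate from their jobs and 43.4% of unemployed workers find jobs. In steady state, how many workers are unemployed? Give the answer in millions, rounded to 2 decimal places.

About 12.10 million are unemployed in steady state.

Steady-state unemployment rate u* = s/(s+f) = 2.62/(2.62+43.4) = 0.056932.
Unemployed = u* × labor force = 0.056932 × 212.61 ≈ 12.10 million.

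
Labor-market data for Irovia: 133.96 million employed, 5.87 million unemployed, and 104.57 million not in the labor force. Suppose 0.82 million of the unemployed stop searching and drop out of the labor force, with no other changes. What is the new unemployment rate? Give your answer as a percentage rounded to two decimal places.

New unemployment rate ≈ 3.63%.

Initially, labor force = 133.96 + 5.87 = 139.83 million, so u = 5.87/139.83 = 4.20%.
After the change, unemployed and labor force both fall by 0.82 → E = 133.96, U = 5.05, labor force = 139.01 million.
New unemployment rate = 5.05 / 139.01 = 3.63%.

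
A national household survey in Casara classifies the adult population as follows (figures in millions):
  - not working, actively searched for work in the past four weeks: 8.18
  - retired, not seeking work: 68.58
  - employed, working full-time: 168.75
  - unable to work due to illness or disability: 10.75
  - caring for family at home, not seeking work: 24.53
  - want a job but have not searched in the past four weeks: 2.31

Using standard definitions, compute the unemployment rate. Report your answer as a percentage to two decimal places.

Unemployment rate ≈ 4.62%.

Employed = 168.75 million.
Unemployed = 8.18 million.
Labor force = 168.75 + 8.18 = 176.93 million.
Unemployment rate = 8.18 / 176.93 = 4.62%.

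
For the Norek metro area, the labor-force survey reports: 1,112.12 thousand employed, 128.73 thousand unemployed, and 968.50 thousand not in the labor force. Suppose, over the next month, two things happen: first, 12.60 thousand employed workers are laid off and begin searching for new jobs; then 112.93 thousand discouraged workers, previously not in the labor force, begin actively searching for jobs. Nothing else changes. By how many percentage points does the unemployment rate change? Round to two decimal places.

Initially, labor force = 1,112.12 + 128.73 = 1,240.85 thousand, so u = 128.73/1,240.85 = 10.37%.
After the first change, employed falls and unemployed rises by 12.60; labor force unchanged → E = 1,099.52, U = 141.33, labor force = 1,240.85 thousand.
After the second change, unemployed and labor force both rise by 112.93 → E = 1,099.52, U = 254.26, labor force = 1,353.78 thousand.
New unemployment rate = 254.26 / 1,353.78 = 18.78%.
Change = 18.78% − 10.37% = +8.41 percentage points.

The unemployment rate changes by +8.41 percentage points.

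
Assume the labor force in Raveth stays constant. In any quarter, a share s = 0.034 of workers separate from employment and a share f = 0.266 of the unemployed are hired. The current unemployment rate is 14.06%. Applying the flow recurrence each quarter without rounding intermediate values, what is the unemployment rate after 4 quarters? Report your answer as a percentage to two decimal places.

With a fixed labor force, u_{t+1} = u_t + s·(1−u_t) − f·u_t = u_t·(1−s−f) + s.
Here 1−s−f = 0.700 and s = 0.034.
u_1 = 0.140600 × 0.700 + 0.034 = 0.132420.
u_2 = 0.132420 × 0.700 + 0.034 = 0.126694.
u_3 = 0.126694 × 0.700 + 0.034 = 0.122686.
u_4 = 0.122686 × 0.700 + 0.034 = 0.119880.

Unemployment rate after four quarters ≈ 11.99%.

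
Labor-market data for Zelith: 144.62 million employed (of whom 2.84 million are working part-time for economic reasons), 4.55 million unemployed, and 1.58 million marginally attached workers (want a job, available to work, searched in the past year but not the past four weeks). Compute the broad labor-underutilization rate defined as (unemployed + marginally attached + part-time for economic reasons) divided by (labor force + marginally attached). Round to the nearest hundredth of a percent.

Broad underutilization rate ≈ 5.95%.

Labor force = 144.62 + 4.55 = 149.17 million.
Numerator = 4.55 + 1.58 + 2.84 = 8.97 million.
Denominator = 149.17 + 1.58 = 150.75 million.
Broad rate = 8.97 / 150.75 = 5.95%.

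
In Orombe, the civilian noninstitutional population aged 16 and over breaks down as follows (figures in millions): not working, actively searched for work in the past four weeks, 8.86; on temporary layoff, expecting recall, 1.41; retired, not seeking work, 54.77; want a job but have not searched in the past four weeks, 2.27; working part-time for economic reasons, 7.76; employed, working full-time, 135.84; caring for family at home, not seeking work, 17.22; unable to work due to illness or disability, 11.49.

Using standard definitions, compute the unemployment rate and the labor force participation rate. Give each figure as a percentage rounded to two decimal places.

Employed = 7.76 + 135.84 = 143.60 million (anyone who worked, including part-time for economic reasons, counts as employed).
Unemployed = 8.86 + 1.41 = 10.27 million (jobless and actively searching, or on temporary layoff).
Labor force = 143.60 + 10.27 = 153.87 million.
Not in labor force = 54.77 + 2.27 + 17.22 + 11.49 = 85.75 million (those not working and not actively searching are outside the labor force — including those who want a job but have given up searching).
Civilian working-age population = 153.87 + 85.75 = 239.62 million.
Unemployment rate = 10.27 / 153.87 = 6.67%.
Labor force participation rate = 153.87 / 239.62 = 64.21%.

Unemployment rate ≈ 6.67%; labor force participation rate ≈ 64.21%.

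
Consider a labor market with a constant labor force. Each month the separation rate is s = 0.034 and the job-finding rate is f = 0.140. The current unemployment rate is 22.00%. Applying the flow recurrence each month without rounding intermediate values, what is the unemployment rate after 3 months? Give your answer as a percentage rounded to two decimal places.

With a fixed labor force, u_{t+1} = u_t + s·(1−u_t) − f·u_t = u_t·(1−s−f) + s.
Here 1−s−f = 0.826 and s = 0.034.
u_1 = 0.220000 × 0.826 + 0.034 = 0.215720.
u_2 = 0.215720 × 0.826 + 0.034 = 0.212185.
u_3 = 0.212185 × 0.826 + 0.034 = 0.209265.

Unemployment rate after three months ≈ 20.93%.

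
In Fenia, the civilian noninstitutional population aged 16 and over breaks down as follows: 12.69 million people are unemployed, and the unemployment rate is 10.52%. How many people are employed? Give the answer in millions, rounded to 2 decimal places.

Labor force = U / u = 12.69 / 0.1052 ≈ 120.63 million.
Employed = labor force − unemployed = 120.63 − 12.69 = 107.94 million.

About 107.94 million are employed.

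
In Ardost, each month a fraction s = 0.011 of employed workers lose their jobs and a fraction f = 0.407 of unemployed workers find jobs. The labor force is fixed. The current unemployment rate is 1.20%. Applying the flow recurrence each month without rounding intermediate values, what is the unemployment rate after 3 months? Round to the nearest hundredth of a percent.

Unemployment rate after three months ≈ 2.35%.

With a fixed labor force, u_{t+1} = u_t + s·(1−u_t) − f·u_t = u_t·(1−s−f) + s.
Here 1−s−f = 0.582 and s = 0.011.
u_1 = 0.012000 × 0.582 + 0.011 = 0.017984.
u_2 = 0.017984 × 0.582 + 0.011 = 0.021467.
u_3 = 0.021467 × 0.582 + 0.011 = 0.023494.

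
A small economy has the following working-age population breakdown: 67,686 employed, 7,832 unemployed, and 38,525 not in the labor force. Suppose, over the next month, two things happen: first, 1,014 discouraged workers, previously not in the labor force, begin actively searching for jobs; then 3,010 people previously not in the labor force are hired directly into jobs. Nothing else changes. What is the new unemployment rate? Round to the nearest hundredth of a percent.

Initially, labor force = 67,686 + 7,832 = 75,518, so u = 7,832/75,518 = 10.37%.
After the first change, unemployed and labor force both rise by 1,014 → E = 67,686, U = 8,846, labor force = 76,532.
After the second change, employed and labor force both rise by 3,010; unemployed unchanged → E = 70,696, U = 8,846, labor force = 79,542.
New unemployment rate = 8,846 / 79,542 = 11.12%.

New unemployment rate ≈ 11.12%.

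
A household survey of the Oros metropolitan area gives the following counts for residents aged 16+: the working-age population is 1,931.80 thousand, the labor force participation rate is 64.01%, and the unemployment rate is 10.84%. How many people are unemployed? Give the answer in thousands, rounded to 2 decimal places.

Labor force = 0.6401 × 1,931.80 = 1,236.55 thousand.
Unemployed = 0.1084 × 1,236.55 ≈ 134.04 thousand.

About 134.04 thousand are unemployed.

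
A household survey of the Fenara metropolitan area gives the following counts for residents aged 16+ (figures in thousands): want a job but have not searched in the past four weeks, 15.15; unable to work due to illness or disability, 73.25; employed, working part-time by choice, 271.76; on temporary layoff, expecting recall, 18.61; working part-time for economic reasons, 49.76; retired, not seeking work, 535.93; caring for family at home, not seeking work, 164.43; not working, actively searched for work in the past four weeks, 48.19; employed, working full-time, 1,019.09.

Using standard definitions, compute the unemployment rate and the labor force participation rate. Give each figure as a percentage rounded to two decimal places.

Unemployment rate ≈ 4.75%; labor force participation rate ≈ 64.08%.

Employed = 271.76 + 49.76 + 1,019.09 = 1,340.61 thousand (anyone who worked, including part-time for economic reasons, counts as employed).
Unemployed = 18.61 + 48.19 = 66.80 thousand (jobless and actively searching, or on temporary layoff).
Labor force = 1,340.61 + 66.80 = 1,407.41 thousand.
Not in labor force = 15.15 + 73.25 + 535.93 + 164.43 = 788.76 thousand (those not working and not actively searching are outside the labor force — including those who want a job but have given up searching).
Civilian working-age population = 1,407.41 + 788.76 = 2,196.17 thousand.
Unemployment rate = 66.80 / 1,407.41 = 4.75%.
Labor force participation rate = 1,407.41 / 2,196.17 = 64.08%.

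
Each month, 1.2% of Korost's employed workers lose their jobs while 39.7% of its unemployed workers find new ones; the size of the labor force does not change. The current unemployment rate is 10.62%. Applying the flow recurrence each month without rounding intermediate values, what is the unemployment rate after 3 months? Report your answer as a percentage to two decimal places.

With a fixed labor force, u_{t+1} = u_t + s·(1−u_t) − f·u_t = u_t·(1−s−f) + s.
Here 1−s−f = 0.591 and s = 0.012.
u_1 = 0.106200 × 0.591 + 0.012 = 0.074764.
u_2 = 0.074764 × 0.591 + 0.012 = 0.056186.
u_3 = 0.056186 × 0.591 + 0.012 = 0.045206.

Unemployment rate after three months ≈ 4.52%.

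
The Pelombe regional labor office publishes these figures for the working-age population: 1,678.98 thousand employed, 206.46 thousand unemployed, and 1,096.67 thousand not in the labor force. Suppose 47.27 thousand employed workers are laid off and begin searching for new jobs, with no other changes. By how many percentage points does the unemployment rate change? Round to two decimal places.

The unemployment rate changes by +2.51 percentage points.

Initially, labor force = 1,678.98 + 206.46 = 1,885.44 thousand, so u = 206.46/1,885.44 = 10.95%.
After the change, employed falls and unemployed rises by 47.27; labor force unchanged → E = 1,631.71, U = 253.73, labor force = 1,885.44 thousand.
New unemployment rate = 253.73 / 1,885.44 = 13.46%.
Change = 13.46% − 10.95% = +2.51 percentage points.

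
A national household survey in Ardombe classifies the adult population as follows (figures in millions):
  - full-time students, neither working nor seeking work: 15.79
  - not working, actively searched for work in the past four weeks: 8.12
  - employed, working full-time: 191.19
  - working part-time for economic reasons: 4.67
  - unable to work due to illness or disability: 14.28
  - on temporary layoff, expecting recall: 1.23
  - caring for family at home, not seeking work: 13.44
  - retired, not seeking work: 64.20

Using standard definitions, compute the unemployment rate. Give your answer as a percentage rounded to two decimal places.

Unemployment rate ≈ 4.56%.

Employed = 191.19 + 4.67 = 195.86 million (anyone who worked, including part-time for economic reasons, counts as employed).
Unemployed = 8.12 + 1.23 = 9.35 million (jobless and actively searching, or on temporary layoff).
Labor force = 195.86 + 9.35 = 205.21 million.
Unemployment rate = 9.35 / 205.21 = 4.56%.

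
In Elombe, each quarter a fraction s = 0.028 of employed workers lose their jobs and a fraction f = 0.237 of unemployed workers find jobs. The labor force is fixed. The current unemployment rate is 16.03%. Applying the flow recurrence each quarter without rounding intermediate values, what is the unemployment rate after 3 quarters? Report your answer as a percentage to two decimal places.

Unemployment rate after three quarters ≈ 12.74%.

With a fixed labor force, u_{t+1} = u_t + s·(1−u_t) − f·u_t = u_t·(1−s−f) + s.
Here 1−s−f = 0.735 and s = 0.028.
u_1 = 0.160300 × 0.735 + 0.028 = 0.145820.
u_2 = 0.145820 × 0.735 + 0.028 = 0.135178.
u_3 = 0.135178 × 0.735 + 0.028 = 0.127356.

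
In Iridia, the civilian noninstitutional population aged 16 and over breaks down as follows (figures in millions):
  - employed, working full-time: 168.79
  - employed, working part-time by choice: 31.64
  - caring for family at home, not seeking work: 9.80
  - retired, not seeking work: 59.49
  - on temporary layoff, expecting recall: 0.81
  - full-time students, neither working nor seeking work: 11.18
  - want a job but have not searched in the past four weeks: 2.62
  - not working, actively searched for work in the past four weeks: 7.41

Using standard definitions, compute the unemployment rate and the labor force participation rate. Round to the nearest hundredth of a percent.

Employed = 168.79 + 31.64 = 200.43 million.
Unemployed = 0.81 + 7.41 = 8.22 million (jobless and actively searching, or on temporary layoff).
Labor force = 200.43 + 8.22 = 208.65 million.
Not in labor force = 9.80 + 59.49 + 11.18 + 2.62 = 83.09 million (those not working and not actively searching are outside the labor force — including those who want a job but have given up searching).
Civilian working-age population = 208.65 + 83.09 = 291.74 million.
Unemployment rate = 8.22 / 208.65 = 3.94%.
Labor force participation rate = 208.65 / 291.74 = 71.52%.

Unemployment rate ≈ 3.94%; labor force participation rate ≈ 71.52%.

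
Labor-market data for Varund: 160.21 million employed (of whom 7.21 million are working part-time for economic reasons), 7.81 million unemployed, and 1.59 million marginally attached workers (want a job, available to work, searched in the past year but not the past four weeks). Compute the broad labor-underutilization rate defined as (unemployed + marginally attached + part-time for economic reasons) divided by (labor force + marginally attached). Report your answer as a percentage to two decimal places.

Broad underutilization rate ≈ 9.79%.

Labor force = 160.21 + 7.81 = 168.02 million.
Numerator = 7.81 + 1.59 + 7.21 = 16.61 million.
Denominator = 168.02 + 1.59 = 169.61 million.
Broad rate = 16.61 / 169.61 = 9.79%.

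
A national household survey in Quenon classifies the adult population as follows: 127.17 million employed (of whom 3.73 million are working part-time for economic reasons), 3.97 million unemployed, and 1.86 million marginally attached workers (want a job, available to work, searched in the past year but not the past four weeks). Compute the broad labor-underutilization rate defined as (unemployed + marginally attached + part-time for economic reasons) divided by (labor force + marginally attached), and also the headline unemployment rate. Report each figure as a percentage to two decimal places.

Broad underutilization rate ≈ 7.19%; headline unemployment rate ≈ 3.03%.

Labor force = 127.17 + 3.97 = 131.14 million.
Numerator = 3.97 + 1.86 + 3.73 = 9.56 million.
Denominator = 131.14 + 1.86 = 133.00 million.
Broad rate = 9.56 / 133.00 = 7.19%.
Headline unemployment rate = 3.97 / 131.14 = 3.03%.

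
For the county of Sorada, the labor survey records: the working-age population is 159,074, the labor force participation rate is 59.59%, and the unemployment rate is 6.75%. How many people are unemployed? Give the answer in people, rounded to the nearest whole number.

Labor force = 0.5959 × 159,074 = 94,792.
Unemployed = 0.0675 × 94,792 ≈ 6,398.

About 6,398 are unemployed.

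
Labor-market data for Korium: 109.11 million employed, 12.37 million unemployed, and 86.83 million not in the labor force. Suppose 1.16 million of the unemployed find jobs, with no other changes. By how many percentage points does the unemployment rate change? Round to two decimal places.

The unemployment rate changes by −0.95 percentage points.

Initially, labor force = 109.11 + 12.37 = 121.48 million, so u = 12.37/121.48 = 10.18%.
After the change, unemployed falls and employed rises by 1.16; labor force unchanged → E = 110.27, U = 11.21, labor force = 121.48 million.
New unemployment rate = 11.21 / 121.48 = 9.23%.
Change = 9.23% − 10.18% = −0.95 percentage points.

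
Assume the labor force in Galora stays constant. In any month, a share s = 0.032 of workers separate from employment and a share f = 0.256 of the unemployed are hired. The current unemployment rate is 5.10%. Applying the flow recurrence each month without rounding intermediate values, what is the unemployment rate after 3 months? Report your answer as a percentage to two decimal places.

With a fixed labor force, u_{t+1} = u_t + s·(1−u_t) − f·u_t = u_t·(1−s−f) + s.
Here 1−s−f = 0.712 and s = 0.032.
u_1 = 0.051000 × 0.712 + 0.032 = 0.068312.
u_2 = 0.068312 × 0.712 + 0.032 = 0.080638.
u_3 = 0.080638 × 0.712 + 0.032 = 0.089414.

Unemployment rate after three months ≈ 8.94%.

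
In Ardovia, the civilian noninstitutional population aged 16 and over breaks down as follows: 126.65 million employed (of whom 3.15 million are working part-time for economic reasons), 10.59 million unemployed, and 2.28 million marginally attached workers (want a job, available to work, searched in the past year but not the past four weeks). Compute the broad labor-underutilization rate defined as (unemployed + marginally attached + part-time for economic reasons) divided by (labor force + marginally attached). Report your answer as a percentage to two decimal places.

Broad underutilization rate ≈ 11.48%.

Labor force = 126.65 + 10.59 = 137.24 million.
Numerator = 10.59 + 2.28 + 3.15 = 16.02 million.
Denominator = 137.24 + 2.28 = 139.52 million.
Broad rate = 16.02 / 139.52 = 11.48%.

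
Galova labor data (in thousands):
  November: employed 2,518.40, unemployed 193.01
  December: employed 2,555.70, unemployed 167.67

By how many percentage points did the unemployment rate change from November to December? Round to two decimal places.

The unemployment rate changed by −0.96 percentage points.

November: labor force = 2,518.40 + 193.01 = 2,711.41; u = 193.01/2,711.41 = 7.12%.
December: labor force = 2,555.70 + 167.67 = 2,723.37; u = 167.67/2,723.37 = 6.16%.
Change = 6.16% − 7.12% = −0.96 pp.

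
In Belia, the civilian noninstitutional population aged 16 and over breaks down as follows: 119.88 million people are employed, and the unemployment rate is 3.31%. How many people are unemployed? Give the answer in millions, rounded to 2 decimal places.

Let U be the number unemployed. The labor force is E + U, and U/(E+U) = 0.0331.
So U = 0.0331 × 119.88 / (1 − 0.0331) = 3.9680 / 0.9669 ≈ 4.10 million.

About 4.10 million are unemployed.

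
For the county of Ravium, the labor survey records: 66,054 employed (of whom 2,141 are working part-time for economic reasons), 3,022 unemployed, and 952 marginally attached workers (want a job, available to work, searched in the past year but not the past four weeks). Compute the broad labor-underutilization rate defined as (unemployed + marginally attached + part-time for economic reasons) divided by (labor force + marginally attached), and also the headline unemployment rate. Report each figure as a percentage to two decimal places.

Labor force = 66,054 + 3,022 = 69,076.
Numerator = 3,022 + 952 + 2,141 = 6,115.
Denominator = 69,076 + 952 = 70,028.
Broad rate = 6,115 / 70,028 = 8.73%.
Headline unemployment rate = 3,022 / 69,076 = 4.37%.

Broad underutilization rate ≈ 8.73%; headline unemployment rate ≈ 4.37%.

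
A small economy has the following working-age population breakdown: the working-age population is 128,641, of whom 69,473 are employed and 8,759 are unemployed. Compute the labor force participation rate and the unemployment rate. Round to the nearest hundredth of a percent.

Labor force participation rate ≈ 60.81%; unemployment rate ≈ 11.20%.

Labor force = employed + unemployed = 69,473 + 8,759 = 78,232.
Unemployment rate = 8,759 / 78,232 = 11.20%.
Labor force participation rate = 78,232 / 128,641 = 60.81%.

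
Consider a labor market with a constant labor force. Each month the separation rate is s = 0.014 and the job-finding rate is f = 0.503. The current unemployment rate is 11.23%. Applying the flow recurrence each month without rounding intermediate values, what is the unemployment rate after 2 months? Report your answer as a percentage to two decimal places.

Unemployment rate after two months ≈ 4.70%.

With a fixed labor force, u_{t+1} = u_t + s·(1−u_t) − f·u_t = u_t·(1−s−f) + s.
Here 1−s−f = 0.483 and s = 0.014.
u_1 = 0.112300 × 0.483 + 0.014 = 0.068241.
u_2 = 0.068241 × 0.483 + 0.014 = 0.046960.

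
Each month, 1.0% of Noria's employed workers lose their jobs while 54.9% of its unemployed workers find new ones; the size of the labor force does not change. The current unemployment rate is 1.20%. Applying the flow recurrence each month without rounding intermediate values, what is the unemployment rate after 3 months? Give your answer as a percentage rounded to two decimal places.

With a fixed labor force, u_{t+1} = u_t + s·(1−u_t) − f·u_t = u_t·(1−s−f) + s.
Here 1−s−f = 0.441 and s = 0.010.
u_1 = 0.012000 × 0.441 + 0.010 = 0.015292.
u_2 = 0.015292 × 0.441 + 0.010 = 0.016744.
u_3 = 0.016744 × 0.441 + 0.010 = 0.017384.

Unemployment rate after three months ≈ 1.74%.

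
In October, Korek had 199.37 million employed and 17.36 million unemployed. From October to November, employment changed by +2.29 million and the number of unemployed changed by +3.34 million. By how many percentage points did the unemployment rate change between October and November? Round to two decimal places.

October: labor force = 199.37 + 17.36 = 216.73; u = 17.36/216.73 = 8.01%.
November: labor force = 201.66 + 20.70 = 222.36; u = 20.70/222.36 = 9.31%.
Change = 9.31% − 8.01% = +1.30 pp.

The unemployment rate changed by +1.30 percentage points.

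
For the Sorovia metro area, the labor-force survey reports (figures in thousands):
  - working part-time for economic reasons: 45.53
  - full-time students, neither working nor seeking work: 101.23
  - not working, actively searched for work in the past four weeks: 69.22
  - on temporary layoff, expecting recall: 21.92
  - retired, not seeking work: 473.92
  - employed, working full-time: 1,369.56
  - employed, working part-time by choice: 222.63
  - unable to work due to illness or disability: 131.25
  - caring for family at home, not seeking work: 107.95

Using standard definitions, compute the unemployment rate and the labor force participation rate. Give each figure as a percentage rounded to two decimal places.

Employed = 45.53 + 1,369.56 + 222.63 = 1,637.72 thousand (anyone who worked, including part-time for economic reasons, counts as employed).
Unemployed = 69.22 + 21.92 = 91.14 thousand (jobless and actively searching, or on temporary layoff).
Labor force = 1,637.72 + 91.14 = 1,728.86 thousand.
Not in labor force = 101.23 + 473.92 + 131.25 + 107.95 = 814.35 thousand (those not working and not actively searching are outside the labor force).
Civilian working-age population = 1,728.86 + 814.35 = 2,543.21 thousand.
Unemployment rate = 91.14 / 1,728.86 = 5.27%.
Labor force participation rate = 1,728.86 / 2,543.21 = 67.98%.

Unemployment rate ≈ 5.27%; labor force participation rate ≈ 67.98%.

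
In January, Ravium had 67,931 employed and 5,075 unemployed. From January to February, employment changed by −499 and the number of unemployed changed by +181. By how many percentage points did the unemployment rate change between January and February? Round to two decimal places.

The unemployment rate changed by +0.28 percentage points.

January: labor force = 67,931 + 5,075 = 73,006; u = 5,075/73,006 = 6.95%.
February: labor force = 67,432 + 5,256 = 72,688; u = 5,256/72,688 = 7.23%.
Change = 7.23% − 6.95% = +0.28 pp.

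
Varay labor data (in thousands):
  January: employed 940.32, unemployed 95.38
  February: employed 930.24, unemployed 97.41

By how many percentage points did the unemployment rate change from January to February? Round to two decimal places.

The unemployment rate changed by +0.27 percentage points.

January: labor force = 940.32 + 95.38 = 1,035.70; u = 95.38/1,035.70 = 9.21%.
February: labor force = 930.24 + 97.41 = 1,027.65; u = 97.41/1,027.65 = 9.48%.
Change = 9.48% − 9.21% = +0.27 pp.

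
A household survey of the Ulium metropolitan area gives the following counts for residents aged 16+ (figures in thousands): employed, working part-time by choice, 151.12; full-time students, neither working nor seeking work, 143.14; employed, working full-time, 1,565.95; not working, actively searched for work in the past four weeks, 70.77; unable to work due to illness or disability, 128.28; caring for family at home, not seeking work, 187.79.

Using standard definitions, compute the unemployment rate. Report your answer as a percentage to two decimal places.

Unemployment rate ≈ 3.96%.

Employed = 151.12 + 1,565.95 = 1,717.07 thousand.
Unemployed = 70.77 thousand.
Labor force = 1,717.07 + 70.77 = 1,787.84 thousand.
Unemployment rate = 70.77 / 1,787.84 = 3.96%.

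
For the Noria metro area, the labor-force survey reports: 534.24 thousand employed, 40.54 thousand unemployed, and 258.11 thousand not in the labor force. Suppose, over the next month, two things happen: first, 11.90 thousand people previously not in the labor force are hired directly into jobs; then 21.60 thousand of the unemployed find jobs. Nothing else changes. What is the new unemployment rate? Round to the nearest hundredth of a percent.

Initially, labor force = 534.24 + 40.54 = 574.78 thousand, so u = 40.54/574.78 = 7.05%.
After the first change, employed and labor force both rise by 11.90; unemployed unchanged → E = 546.14, U = 40.54, labor force = 586.68 thousand.
After the second change, unemployed falls and employed rises by 21.60; labor force unchanged → E = 567.74, U = 18.94, labor force = 586.68 thousand.
New unemployment rate = 18.94 / 586.68 = 3.23%.

New unemployment rate ≈ 3.23%.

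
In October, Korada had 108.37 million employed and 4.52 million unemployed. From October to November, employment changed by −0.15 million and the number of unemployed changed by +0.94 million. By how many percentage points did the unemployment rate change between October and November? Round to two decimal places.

October: labor force = 108.37 + 4.52 = 112.89; u = 4.52/112.89 = 4.00%.
November: labor force = 108.22 + 5.46 = 113.68; u = 5.46/113.68 = 4.80%.
Change = 4.80% − 4.00% = +0.80 pp.

The unemployment rate changed by +0.80 percentage points.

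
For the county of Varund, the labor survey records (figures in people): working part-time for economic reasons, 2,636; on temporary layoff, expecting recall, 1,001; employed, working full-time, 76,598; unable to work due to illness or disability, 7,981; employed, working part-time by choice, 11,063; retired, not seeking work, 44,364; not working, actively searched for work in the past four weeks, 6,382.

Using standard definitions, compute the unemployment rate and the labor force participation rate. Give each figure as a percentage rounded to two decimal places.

Employed = 2,636 + 76,598 + 11,063 = 90,297 (anyone who worked, including part-time for economic reasons, counts as employed).
Unemployed = 1,001 + 6,382 = 7,383 (jobless and actively searching, or on temporary layoff).
Labor force = 90,297 + 7,383 = 97,680.
Not in labor force = 7,981 + 44,364 = 52,345 (those not working and not actively searching are outside the labor force).
Civilian working-age population = 97,680 + 52,345 = 150,025.
Unemployment rate = 7,383 / 97,680 = 7.56%.
Labor force participation rate = 97,680 / 150,025 = 65.11%.

Unemployment rate ≈ 7.56%; labor force participation rate ≈ 65.11%.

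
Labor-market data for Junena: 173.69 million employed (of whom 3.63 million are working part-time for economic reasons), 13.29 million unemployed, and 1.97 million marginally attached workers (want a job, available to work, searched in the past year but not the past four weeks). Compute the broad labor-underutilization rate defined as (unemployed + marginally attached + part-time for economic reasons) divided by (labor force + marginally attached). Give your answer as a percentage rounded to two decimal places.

Labor force = 173.69 + 13.29 = 186.98 million.
Numerator = 13.29 + 1.97 + 3.63 = 18.89 million.
Denominator = 186.98 + 1.97 = 188.95 million.
Broad rate = 18.89 / 188.95 = 10.00%.

Broad underutilization rate ≈ 10.00%.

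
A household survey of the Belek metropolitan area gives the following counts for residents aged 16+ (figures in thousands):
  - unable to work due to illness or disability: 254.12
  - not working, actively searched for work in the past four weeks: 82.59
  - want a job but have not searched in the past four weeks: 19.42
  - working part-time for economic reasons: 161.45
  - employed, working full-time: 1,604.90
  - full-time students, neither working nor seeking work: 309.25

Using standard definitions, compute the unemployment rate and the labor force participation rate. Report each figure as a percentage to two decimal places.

Unemployment rate ≈ 4.47%; labor force participation rate ≈ 76.03%.

Employed = 161.45 + 1,604.90 = 1,766.35 thousand (anyone who worked, including part-time for economic reasons, counts as employed).
Unemployed = 82.59 thousand.
Labor force = 1,766.35 + 82.59 = 1,848.94 thousand.
Not in labor force = 254.12 + 19.42 + 309.25 = 582.79 thousand (those not working and not actively searching are outside the labor force — including those who want a job but have given up searching).
Civilian working-age population = 1,848.94 + 582.79 = 2,431.73 thousand.
Unemployment rate = 82.59 / 1,848.94 = 4.47%.
Labor force participation rate = 1,848.94 / 2,431.73 = 76.03%.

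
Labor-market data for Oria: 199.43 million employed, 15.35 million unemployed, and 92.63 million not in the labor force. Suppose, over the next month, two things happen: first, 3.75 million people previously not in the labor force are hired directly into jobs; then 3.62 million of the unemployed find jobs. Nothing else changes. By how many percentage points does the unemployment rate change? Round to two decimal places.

Initially, labor force = 199.43 + 15.35 = 214.78 million, so u = 15.35/214.78 = 7.15%.
After the first change, employed and labor force both rise by 3.75; unemployed unchanged → E = 203.18, U = 15.35, labor force = 218.53 million.
After the second change, unemployed falls and employed rises by 3.62; labor force unchanged → E = 206.80, U = 11.73, labor force = 218.53 million.
New unemployment rate = 11.73 / 218.53 = 5.37%.
Change = 5.37% − 7.15% = −1.78 percentage points.

The unemployment rate changes by −1.78 percentage points.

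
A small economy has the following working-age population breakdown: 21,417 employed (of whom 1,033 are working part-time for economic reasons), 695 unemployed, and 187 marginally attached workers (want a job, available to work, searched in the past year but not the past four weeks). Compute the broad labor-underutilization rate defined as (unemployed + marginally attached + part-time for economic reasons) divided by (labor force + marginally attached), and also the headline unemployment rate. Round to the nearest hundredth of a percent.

Labor force = 21,417 + 695 = 22,112.
Numerator = 695 + 187 + 1,033 = 1,915.
Denominator = 22,112 + 187 = 22,299.
Broad rate = 1,915 / 22,299 = 8.59%.
Headline unemployment rate = 695 / 22,112 = 3.14%.

Broad underutilization rate ≈ 8.59%; headline unemployment rate ≈ 3.14%.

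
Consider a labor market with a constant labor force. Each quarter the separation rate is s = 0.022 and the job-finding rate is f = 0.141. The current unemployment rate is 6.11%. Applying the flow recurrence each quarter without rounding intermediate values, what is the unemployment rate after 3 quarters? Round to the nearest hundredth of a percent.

Unemployment rate after three quarters ≈ 9.17%.

With a fixed labor force, u_{t+1} = u_t + s·(1−u_t) − f·u_t = u_t·(1−s−f) + s.
Here 1−s−f = 0.837 and s = 0.022.
u_1 = 0.061100 × 0.837 + 0.022 = 0.073141.
u_2 = 0.073141 × 0.837 + 0.022 = 0.083219.
u_3 = 0.083219 × 0.837 + 0.022 = 0.091654.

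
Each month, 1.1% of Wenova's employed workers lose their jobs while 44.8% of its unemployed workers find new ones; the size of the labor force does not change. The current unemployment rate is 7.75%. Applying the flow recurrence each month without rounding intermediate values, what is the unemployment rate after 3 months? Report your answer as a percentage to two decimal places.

With a fixed labor force, u_{t+1} = u_t + s·(1−u_t) − f·u_t = u_t·(1−s−f) + s.
Here 1−s−f = 0.541 and s = 0.011.
u_1 = 0.077500 × 0.541 + 0.011 = 0.052928.
u_2 = 0.052928 × 0.541 + 0.011 = 0.039634.
u_3 = 0.039634 × 0.541 + 0.011 = 0.032442.

Unemployment rate after three months ≈ 3.24%.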